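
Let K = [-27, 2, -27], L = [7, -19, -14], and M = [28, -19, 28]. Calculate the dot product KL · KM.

3026

KL = L − K = (34, -21, 13)
KM = M − K = (55, -21, 55)
KL · KM = 34·55 + (-21)·(-21) + 13·55 = 1870 + 441 + 715 = 3026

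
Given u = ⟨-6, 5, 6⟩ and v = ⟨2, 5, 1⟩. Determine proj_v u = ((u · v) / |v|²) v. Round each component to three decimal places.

(1.267, 3.167, 0.633)

u · v = (-6)·2 + 5·5 + 6·1 = -12 + 25 + 6 = 19
|v|² = 4 + 25 + 1 = 30
proj_v u = (19/30) · (2, 5, 1) ≈ (1.267, 3.167, 0.633)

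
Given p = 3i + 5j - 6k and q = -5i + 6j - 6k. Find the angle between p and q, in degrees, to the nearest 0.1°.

p · q = 3·(-5) + 5·6 + (-6)·(-6) = -15 + 30 + 36 = 51
|p|² = 9 + 25 + 36 = 70,  |p| = √70 ≈ 8.366600
|q|² = 25 + 36 + 36 = 97,  |q| = √97 ≈ 9.848858
cos θ = 51 / (8.366600 · 9.848858) ≈ 0.61892
θ = arccos(0.61892) ≈ 51.8°

51.8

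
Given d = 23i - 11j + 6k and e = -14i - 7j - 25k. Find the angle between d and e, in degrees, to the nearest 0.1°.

120.8

d · e = 23·(-14) + (-11)·(-7) + 6·(-25) = -322 + 77 - 150 = -395
|d|² = 529 + 121 + 36 = 686,  |d| = √686 ≈ 26.191602
|e|² = 196 + 49 + 625 = 870,  |e| = √870 ≈ 29.495762
cos θ = -395 / (26.191602 · 29.495762) ≈ -0.51130
θ = arccos(-0.51130) ≈ 120.8°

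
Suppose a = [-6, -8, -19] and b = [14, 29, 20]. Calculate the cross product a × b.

(391, -146, -62)

i: (-8)·20 - (-19)·29 = -160 - (-551) = 391
j: (-19)·14 - (-6)·20 = -266 - (-120) = -146
k: (-6)·29 - (-8)·14 = -174 - (-112) = -62
a × b = (391, -146, -62)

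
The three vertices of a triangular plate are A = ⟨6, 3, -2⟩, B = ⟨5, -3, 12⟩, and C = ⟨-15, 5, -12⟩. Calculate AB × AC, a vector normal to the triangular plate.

(32, -304, -128)

AB = (-1, -6, 14)
AC = (-21, 2, -10)
i: (-6)·(-10) - 14·2 = 60 - 28 = 32
j: 14·(-21) - (-1)·(-10) = -294 - 10 = -304
k: (-1)·2 - (-6)·(-21) = -2 - 126 = -128
AB × AC = (32, -304, -128)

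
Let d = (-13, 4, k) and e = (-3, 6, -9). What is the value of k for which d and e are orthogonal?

7

d · e = (-13)·(-3) + 4·6 + k·(-9) = 63 - 9k
Set equal to 0: -9k = -63, so k = 7.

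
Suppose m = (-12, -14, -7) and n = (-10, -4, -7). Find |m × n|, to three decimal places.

116.447

i: (-14)·(-7) - (-7)·(-4) = 98 - 28 = 70
j: (-7)·(-10) - (-12)·(-7) = 70 - 84 = -14
k: (-12)·(-4) - (-14)·(-10) = 48 - 140 = -92
m × n = (70, -14, -92)
|m × n| = √(70² + (-14)² + (-92)²) = √13560 ≈ 116.4474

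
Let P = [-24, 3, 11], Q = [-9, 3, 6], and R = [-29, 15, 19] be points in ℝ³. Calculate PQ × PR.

(60, -95, 180)

PQ = (15, 0, -5)
PR = (-5, 12, 8)
i: 0·8 - (-5)·12 = 0 - (-60) = 60
j: (-5)·(-5) - 15·8 = 25 - 120 = -95
k: 15·12 - 0·(-5) = 180 - 0 = 180
PQ × PR = (60, -95, 180)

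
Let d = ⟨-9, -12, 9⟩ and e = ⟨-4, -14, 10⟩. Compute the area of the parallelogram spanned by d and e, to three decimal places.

95.058

i: (-12)·10 - 9·(-14) = -120 - (-126) = 6
j: 9·(-4) - (-9)·10 = -36 - (-90) = 54
k: (-9)·(-14) - (-12)·(-4) = 126 - 48 = 78
d × e = (6, 54, 78)
|d × e| = √(6² + 54² + 78²) = √9036 ≈ 95.0579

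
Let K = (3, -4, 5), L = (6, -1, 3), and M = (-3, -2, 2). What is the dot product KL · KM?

-6

KL = L − K = (3, 3, -2)
KM = M − K = (-6, 2, -3)
KL · KM = 3·(-6) + 3·2 + (-2)·(-3) = -18 + 6 + 6 = -6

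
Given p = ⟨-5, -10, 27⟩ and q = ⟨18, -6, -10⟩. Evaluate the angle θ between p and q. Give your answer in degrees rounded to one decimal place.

p · q = (-5)·18 + (-10)·(-6) + 27·(-10) = -90 + 60 - 270 = -300
|p|² = 25 + 100 + 729 = 854,  |p| = √854 ≈ 29.223278
|q|² = 324 + 36 + 100 = 460,  |q| = √460 ≈ 21.447611
cos θ = -300 / (29.223278 · 21.447611) ≈ -0.47864
θ = arccos(-0.47864) ≈ 118.6°

118.6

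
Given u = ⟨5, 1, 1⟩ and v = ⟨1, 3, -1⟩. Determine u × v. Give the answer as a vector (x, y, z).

(-4, 6, 14)

i: 1·(-1) - 1·3 = -1 - 3 = -4
j: 1·1 - 5·(-1) = 1 - (-5) = 6
k: 5·3 - 1·1 = 15 - 1 = 14
u × v = (-4, 6, 14)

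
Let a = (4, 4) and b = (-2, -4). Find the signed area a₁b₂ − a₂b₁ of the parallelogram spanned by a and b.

-8

4·(-4) - 4·(-2) = -16 - (-8) = -8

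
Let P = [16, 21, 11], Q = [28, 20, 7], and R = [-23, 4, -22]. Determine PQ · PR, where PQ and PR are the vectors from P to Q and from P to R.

-319

PQ = Q − P = (12, -1, -4)
PR = R − P = (-39, -17, -33)
PQ · PR = 12·(-39) + (-1)·(-17) + (-4)·(-33) = -468 + 17 + 132 = -319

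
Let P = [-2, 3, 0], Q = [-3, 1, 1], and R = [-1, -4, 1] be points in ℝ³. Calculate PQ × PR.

PQ = (-1, -2, 1)
PR = (1, -7, 1)
i: (-2)·1 - 1·(-7) = -2 - (-7) = 5
j: 1·1 - (-1)·1 = 1 - (-1) = 2
k: (-1)·(-7) - (-2)·1 = 7 - (-2) = 9
PQ × PR = (5, 2, 9)

(5, 2, 9)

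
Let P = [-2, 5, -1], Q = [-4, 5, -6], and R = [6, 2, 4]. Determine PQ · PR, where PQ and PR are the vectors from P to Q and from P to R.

-41

PQ = Q − P = (-2, 0, -5)
PR = R − P = (8, -3, 5)
PQ · PR = (-2)·8 + 0·(-3) + (-5)·5 = -16 + 0 - 25 = -41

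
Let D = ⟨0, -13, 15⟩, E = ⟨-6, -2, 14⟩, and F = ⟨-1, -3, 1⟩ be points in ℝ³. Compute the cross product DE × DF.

DE = (-6, 11, -1)
DF = (-1, 10, -14)
i: 11·(-14) - (-1)·10 = -154 - (-10) = -144
j: (-1)·(-1) - (-6)·(-14) = 1 - 84 = -83
k: (-6)·10 - 11·(-1) = -60 - (-11) = -49
DE × DF = (-144, -83, -49)

(-144, -83, -49)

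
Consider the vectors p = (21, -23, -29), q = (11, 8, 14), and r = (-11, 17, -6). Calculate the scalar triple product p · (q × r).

-11957

q × r:
i: 8·(-6) - 14·17 = -48 - 238 = -286
j: 14·(-11) - 11·(-6) = -154 - (-66) = -88
k: 11·17 - 8·(-11) = 187 - (-88) = 275
q × r = (-286, -88, 275)
p · (q × r) = 21·(-286) + (-23)·(-88) + (-29)·275 = -6006 + 2024 - 7975 = -11957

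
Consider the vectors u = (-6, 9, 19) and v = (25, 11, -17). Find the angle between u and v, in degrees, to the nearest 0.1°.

122.1

u · v = (-6)·25 + 9·11 + 19·(-17) = -150 + 99 - 323 = -374
|u|² = 36 + 81 + 361 = 478,  |u| = √478 ≈ 21.863211
|v|² = 625 + 121 + 289 = 1035,  |v| = √1035 ≈ 32.171416
cos θ = -374 / (21.863211 · 32.171416) ≈ -0.53173
θ = arccos(-0.53173) ≈ 122.1°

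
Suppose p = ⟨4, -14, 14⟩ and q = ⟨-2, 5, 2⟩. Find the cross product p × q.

i: (-14)·2 - 14·5 = -28 - 70 = -98
j: 14·(-2) - 4·2 = -28 - 8 = -36
k: 4·5 - (-14)·(-2) = 20 - 28 = -8
p × q = (-98, -36, -8)

(-98, -36, -8)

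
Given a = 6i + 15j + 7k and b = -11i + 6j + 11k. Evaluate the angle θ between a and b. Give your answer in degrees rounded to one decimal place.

a · b = 6·(-11) + 15·6 + 7·11 = -66 + 90 + 77 = 101
|a|² = 36 + 225 + 49 = 310,  |a| = √310 ≈ 17.606817
|b|² = 121 + 36 + 121 = 278,  |b| = √278 ≈ 16.673332
cos θ = 101 / (17.606817 · 16.673332) ≈ 0.34405
θ = arccos(0.34405) ≈ 69.9°

69.9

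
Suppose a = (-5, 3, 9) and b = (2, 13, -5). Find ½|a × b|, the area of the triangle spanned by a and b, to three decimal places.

75.023

i: 3·(-5) - 9·13 = -15 - 117 = -132
j: 9·2 - (-5)·(-5) = 18 - 25 = -7
k: (-5)·13 - 3·2 = -65 - 6 = -71
a × b = (-132, -7, -71)
|a × b| = √((-132)² + (-7)² + (-71)²) = √22514 ≈ 150.0467
area = ½ · 150.0467 ≈ 75.023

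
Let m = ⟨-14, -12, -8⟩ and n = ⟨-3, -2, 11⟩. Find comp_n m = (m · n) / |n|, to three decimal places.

-1.901

m · n = (-14)·(-3) + (-12)·(-2) + (-8)·11 = 42 + 24 - 88 = -22
|n| = √(9 + 4 + 121) = √134 ≈ 11.5758
comp_n m = -22 / √134 ≈ -1.901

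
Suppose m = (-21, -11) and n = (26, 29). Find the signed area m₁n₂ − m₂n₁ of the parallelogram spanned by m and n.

-323

(-21)·29 - (-11)·26 = -609 - (-286) = -323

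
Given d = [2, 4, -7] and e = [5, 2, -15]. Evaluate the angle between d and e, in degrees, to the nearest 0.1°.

21.7

d · e = 2·5 + 4·2 + (-7)·(-15) = 10 + 8 + 105 = 123
|d|² = 4 + 16 + 49 = 69,  |d| = √69 ≈ 8.306624
|e|² = 25 + 4 + 225 = 254,  |e| = √254 ≈ 15.937377
cos θ = 123 / (8.306624 · 15.937377) ≈ 0.92910
θ = arccos(0.92910) ≈ 21.7°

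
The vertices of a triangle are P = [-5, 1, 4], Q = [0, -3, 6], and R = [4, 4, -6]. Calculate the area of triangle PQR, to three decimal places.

45.774

PQ = (5, -4, 2),  PR = (9, 3, -10)
i: (-4)·(-10) - 2·3 = 40 - 6 = 34
j: 2·9 - 5·(-10) = 18 - (-50) = 68
k: 5·3 - (-4)·9 = 15 - (-36) = 51
PQ × PR = (34, 68, 51)
|PQ × PR| = √8381 ≈ 91.5478
area = ½ · 91.5478 ≈ 45.774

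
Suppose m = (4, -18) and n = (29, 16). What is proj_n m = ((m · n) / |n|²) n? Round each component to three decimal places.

(-4.547, -2.509)

m · n = 4·29 + (-18)·16 = 116 - 288 = -172
|n|² = 841 + 256 = 1097
proj_n m = (-172/1097) · (29, 16) ≈ (-4.547, -2.509)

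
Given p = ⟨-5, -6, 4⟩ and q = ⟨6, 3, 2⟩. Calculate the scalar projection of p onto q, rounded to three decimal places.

-5.714

p · q = (-5)·6 + (-6)·3 + 4·2 = -30 - 18 + 8 = -40
|q| = √(36 + 9 + 4) = √49 ≈ 7.0000
comp_q p = -40 / √49 ≈ -5.714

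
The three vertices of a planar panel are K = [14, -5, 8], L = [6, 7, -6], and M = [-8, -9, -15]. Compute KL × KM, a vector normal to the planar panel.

KL = (-8, 12, -14)
KM = (-22, -4, -23)
i: 12·(-23) - (-14)·(-4) = -276 - 56 = -332
j: (-14)·(-22) - (-8)·(-23) = 308 - 184 = 124
k: (-8)·(-4) - 12·(-22) = 32 - (-264) = 296
KL × KM = (-332, 124, 296)

(-332, 124, 296)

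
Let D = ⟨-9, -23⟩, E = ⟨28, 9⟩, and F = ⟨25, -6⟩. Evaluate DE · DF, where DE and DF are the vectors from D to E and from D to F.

DE = E − D = (37, 32)
DF = F − D = (34, 17)
DE · DF = 37·34 + 32·17 = 1258 + 544 = 1802

1802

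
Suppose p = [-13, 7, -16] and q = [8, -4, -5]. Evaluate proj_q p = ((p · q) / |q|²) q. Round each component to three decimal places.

p · q = (-13)·8 + 7·(-4) + (-16)·(-5) = -104 - 28 + 80 = -52
|q|² = 64 + 16 + 25 = 105
proj_q p = (-52/105) · (8, -4, -5) ≈ (-3.962, 1.981, 2.476)

(-3.962, 1.981, 2.476)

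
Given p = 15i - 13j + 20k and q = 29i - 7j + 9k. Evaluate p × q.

i: (-13)·9 - 20·(-7) = -117 - (-140) = 23
j: 20·29 - 15·9 = 580 - 135 = 445
k: 15·(-7) - (-13)·29 = -105 - (-377) = 272
p × q = (23, 445, 272)

(23, 445, 272)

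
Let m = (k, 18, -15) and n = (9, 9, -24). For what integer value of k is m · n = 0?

-58

m · n = k·9 + 18·9 + (-15)·(-24) = 522 + 9k
Set equal to 0: 9k = -522, so k = -58.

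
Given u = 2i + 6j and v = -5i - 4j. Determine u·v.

-34

u · v = 2·(-5) + 6·(-4) = -10 - 24 = -34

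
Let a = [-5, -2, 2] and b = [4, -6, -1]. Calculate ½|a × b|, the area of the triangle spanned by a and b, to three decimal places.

20.304

i: (-2)·(-1) - 2·(-6) = 2 - (-12) = 14
j: 2·4 - (-5)·(-1) = 8 - 5 = 3
k: (-5)·(-6) - (-2)·4 = 30 - (-8) = 38
a × b = (14, 3, 38)
|a × b| = √(14² + 3² + 38²) = √1649 ≈ 40.6079
area = ½ · 40.6079 ≈ 20.304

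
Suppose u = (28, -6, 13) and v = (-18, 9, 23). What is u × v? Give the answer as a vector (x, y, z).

(-255, -878, 144)

i: (-6)·23 - 13·9 = -138 - 117 = -255
j: 13·(-18) - 28·23 = -234 - 644 = -878
k: 28·9 - (-6)·(-18) = 252 - 108 = 144
u × v = (-255, -878, 144)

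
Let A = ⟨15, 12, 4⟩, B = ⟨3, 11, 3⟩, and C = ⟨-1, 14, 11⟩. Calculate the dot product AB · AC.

183

AB = B − A = (-12, -1, -1)
AC = C − A = (-16, 2, 7)
AB · AC = (-12)·(-16) + (-1)·2 + (-1)·7 = 192 - 2 - 7 = 183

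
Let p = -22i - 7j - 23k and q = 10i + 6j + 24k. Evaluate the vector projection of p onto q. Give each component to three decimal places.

p · q = (-22)·10 + (-7)·6 + (-23)·24 = -220 - 42 - 552 = -814
|q|² = 100 + 36 + 576 = 712
proj_q p = (-814/712) · (10, 6, 24) ≈ (-11.433, -6.860, -27.438)

(-11.433, -6.860, -27.438)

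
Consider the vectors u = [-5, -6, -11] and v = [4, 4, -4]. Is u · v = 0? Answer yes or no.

u · v = (-5)·4 + (-6)·4 + (-11)·(-4) = -20 - 24 + 44 = 0
Zero, so the vectors are orthogonal.

yes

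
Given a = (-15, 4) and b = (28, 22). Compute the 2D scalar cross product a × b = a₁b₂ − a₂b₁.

(-15)·22 - 4·28 = -330 - 112 = -442

-442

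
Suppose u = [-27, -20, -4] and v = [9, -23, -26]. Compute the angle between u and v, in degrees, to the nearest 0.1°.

u · v = (-27)·9 + (-20)·(-23) + (-4)·(-26) = -243 + 460 + 104 = 321
|u|² = 729 + 400 + 16 = 1145,  |u| = √1145 ≈ 33.837849
|v|² = 81 + 529 + 676 = 1286,  |v| = √1286 ≈ 35.860842
cos θ = 321 / (33.837849 · 35.860842) ≈ 0.26453
θ = arccos(0.26453) ≈ 74.7°

74.7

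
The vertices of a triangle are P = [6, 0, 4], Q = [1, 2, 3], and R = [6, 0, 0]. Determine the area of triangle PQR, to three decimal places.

10.770

PQ = (-5, 2, -1),  PR = (0, 0, -4)
i: 2·(-4) - (-1)·0 = -8 - 0 = -8
j: (-1)·0 - (-5)·(-4) = 0 - 20 = -20
k: (-5)·0 - 2·0 = 0 - 0 = 0
PQ × PR = (-8, -20, 0)
|PQ × PR| = √464 ≈ 21.5407
area = ½ · 21.5407 ≈ 10.770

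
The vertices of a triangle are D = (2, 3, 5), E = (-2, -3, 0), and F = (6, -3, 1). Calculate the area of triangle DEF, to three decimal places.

DE = (-4, -6, -5),  DF = (4, -6, -4)
i: (-6)·(-4) - (-5)·(-6) = 24 - 30 = -6
j: (-5)·4 - (-4)·(-4) = -20 - 16 = -36
k: (-4)·(-6) - (-6)·4 = 24 - (-24) = 48
DE × DF = (-6, -36, 48)
|DE × DF| = √3636 ≈ 60.2993
area = ½ · 60.2993 ≈ 30.150

30.150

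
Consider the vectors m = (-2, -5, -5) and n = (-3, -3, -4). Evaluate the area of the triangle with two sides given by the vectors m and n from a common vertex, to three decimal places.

6.225

i: (-5)·(-4) - (-5)·(-3) = 20 - 15 = 5
j: (-5)·(-3) - (-2)·(-4) = 15 - 8 = 7
k: (-2)·(-3) - (-5)·(-3) = 6 - 15 = -9
m × n = (5, 7, -9)
|m × n| = √(5² + 7² + (-9)²) = √155 ≈ 12.4499
area = ½ · 12.4499 ≈ 6.225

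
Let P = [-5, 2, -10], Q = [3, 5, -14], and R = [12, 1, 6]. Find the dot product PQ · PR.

69

PQ = Q − P = (8, 3, -4)
PR = R − P = (17, -1, 16)
PQ · PR = 8·17 + 3·(-1) + (-4)·16 = 136 - 3 - 64 = 69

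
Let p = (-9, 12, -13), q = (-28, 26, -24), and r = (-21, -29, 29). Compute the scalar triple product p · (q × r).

q × r:
i: 26·29 - (-24)·(-29) = 754 - 696 = 58
j: (-24)·(-21) - (-28)·29 = 504 - (-812) = 1316
k: (-28)·(-29) - 26·(-21) = 812 - (-546) = 1358
q × r = (58, 1316, 1358)
p · (q × r) = (-9)·58 + 12·1316 + (-13)·1358 = -522 + 15792 - 17654 = -2384

-2384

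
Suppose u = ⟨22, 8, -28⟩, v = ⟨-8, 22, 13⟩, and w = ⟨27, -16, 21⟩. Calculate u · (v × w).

v × w:
i: 22·21 - 13·(-16) = 462 - (-208) = 670
j: 13·27 - (-8)·21 = 351 - (-168) = 519
k: (-8)·(-16) - 22·27 = 128 - 594 = -466
v × w = (670, 519, -466)
u · (v × w) = 22·670 + 8·519 + (-28)·(-466) = 14740 + 4152 + 13048 = 31940

31940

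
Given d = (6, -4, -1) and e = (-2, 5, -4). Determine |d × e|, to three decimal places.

i: (-4)·(-4) - (-1)·5 = 16 - (-5) = 21
j: (-1)·(-2) - 6·(-4) = 2 - (-24) = 26
k: 6·5 - (-4)·(-2) = 30 - 8 = 22
d × e = (21, 26, 22)
|d × e| = √(21² + 26² + 22²) = √1601 ≈ 40.0125

40.012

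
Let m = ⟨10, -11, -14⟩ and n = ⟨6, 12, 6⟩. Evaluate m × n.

i: (-11)·6 - (-14)·12 = -66 - (-168) = 102
j: (-14)·6 - 10·6 = -84 - 60 = -144
k: 10·12 - (-11)·6 = 120 - (-66) = 186
m × n = (102, -144, 186)

(102, -144, 186)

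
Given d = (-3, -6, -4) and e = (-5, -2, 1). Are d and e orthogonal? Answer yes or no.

no

d · e = (-3)·(-5) + (-6)·(-2) + (-4)·1 = 15 + 12 - 4 = 23
Nonzero, so the vectors are not orthogonal.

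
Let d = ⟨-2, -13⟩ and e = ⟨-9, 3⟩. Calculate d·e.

d · e = (-2)·(-9) + (-13)·3 = 18 - 39 = -21

-21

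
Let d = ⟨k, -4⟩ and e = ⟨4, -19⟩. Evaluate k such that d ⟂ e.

-19

d · e = k·4 + (-4)·(-19) = 76 + 4k
Set equal to 0: 4k = -76, so k = -19.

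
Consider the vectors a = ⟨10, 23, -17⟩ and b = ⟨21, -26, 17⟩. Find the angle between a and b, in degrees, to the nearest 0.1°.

126.6

a · b = 10·21 + 23·(-26) + (-17)·17 = 210 - 598 - 289 = -677
|a|² = 100 + 529 + 289 = 918,  |a| = √918 ≈ 30.298515
|b|² = 441 + 676 + 289 = 1406,  |b| = √1406 ≈ 37.496667
cos θ = -677 / (30.298515 · 37.496667) ≈ -0.59590
θ = arccos(-0.59590) ≈ 126.6°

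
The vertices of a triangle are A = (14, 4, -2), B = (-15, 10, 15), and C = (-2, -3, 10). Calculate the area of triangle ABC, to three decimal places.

AB = (-29, 6, 17),  AC = (-16, -7, 12)
i: 6·12 - 17·(-7) = 72 - (-119) = 191
j: 17·(-16) - (-29)·12 = -272 - (-348) = 76
k: (-29)·(-7) - 6·(-16) = 203 - (-96) = 299
AB × AC = (191, 76, 299)
|AB × AC| = √131658 ≈ 362.8471
area = ½ · 362.8471 ≈ 181.424

181.424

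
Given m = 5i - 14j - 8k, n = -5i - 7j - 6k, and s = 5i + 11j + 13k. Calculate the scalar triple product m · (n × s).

n × s:
i: (-7)·13 - (-6)·11 = -91 - (-66) = -25
j: (-6)·5 - (-5)·13 = -30 - (-65) = 35
k: (-5)·11 - (-7)·5 = -55 - (-35) = -20
n × s = (-25, 35, -20)
m · (n × s) = 5·(-25) + (-14)·35 + (-8)·(-20) = -125 - 490 + 160 = -455

-455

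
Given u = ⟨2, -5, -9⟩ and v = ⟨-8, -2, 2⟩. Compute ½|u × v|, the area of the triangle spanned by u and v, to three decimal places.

i: (-5)·2 - (-9)·(-2) = -10 - 18 = -28
j: (-9)·(-8) - 2·2 = 72 - 4 = 68
k: 2·(-2) - (-5)·(-8) = -4 - 40 = -44
u × v = (-28, 68, -44)
|u × v| = √((-28)² + 68² + (-44)²) = √7344 ≈ 85.6971
area = ½ · 85.6971 ≈ 42.849

42.849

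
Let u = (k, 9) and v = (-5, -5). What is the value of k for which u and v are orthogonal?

u · v = k·(-5) + 9·(-5) = -45 - 5k
Set equal to 0: -5k = 45, so k = -9.

-9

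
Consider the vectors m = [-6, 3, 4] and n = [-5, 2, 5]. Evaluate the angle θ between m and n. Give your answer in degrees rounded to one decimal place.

m · n = (-6)·(-5) + 3·2 + 4·5 = 30 + 6 + 20 = 56
|m|² = 36 + 9 + 16 = 61,  |m| = √61 ≈ 7.810250
|n|² = 25 + 4 + 25 = 54,  |n| = √54 ≈ 7.348469
cos θ = 56 / (7.810250 · 7.348469) ≈ 0.97572
θ = arccos(0.97572) ≈ 12.7°

12.7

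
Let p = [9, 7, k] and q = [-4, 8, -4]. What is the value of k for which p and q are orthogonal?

5

p · q = 9·(-4) + 7·8 + k·(-4) = 20 - 4k
Set equal to 0: -4k = -20, so k = 5.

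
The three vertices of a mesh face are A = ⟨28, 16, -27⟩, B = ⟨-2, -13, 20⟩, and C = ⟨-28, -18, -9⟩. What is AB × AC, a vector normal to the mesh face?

(1076, -2092, -604)

AB = (-30, -29, 47)
AC = (-56, -34, 18)
i: (-29)·18 - 47·(-34) = -522 - (-1598) = 1076
j: 47·(-56) - (-30)·18 = -2632 - (-540) = -2092
k: (-30)·(-34) - (-29)·(-56) = 1020 - 1624 = -604
AB × AC = (1076, -2092, -604)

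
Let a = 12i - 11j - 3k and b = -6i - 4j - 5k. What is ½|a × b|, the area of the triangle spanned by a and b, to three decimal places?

i: (-11)·(-5) - (-3)·(-4) = 55 - 12 = 43
j: (-3)·(-6) - 12·(-5) = 18 - (-60) = 78
k: 12·(-4) - (-11)·(-6) = -48 - 66 = -114
a × b = (43, 78, -114)
|a × b| = √(43² + 78² + (-114)²) = √20929 ≈ 144.6686
area = ½ · 144.6686 ≈ 72.334

72.334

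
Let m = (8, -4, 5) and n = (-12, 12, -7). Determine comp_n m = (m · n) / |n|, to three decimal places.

-9.751

m · n = 8·(-12) + (-4)·12 + 5·(-7) = -96 - 48 - 35 = -179
|n| = √(144 + 144 + 49) = √337 ≈ 18.3576
comp_n m = -179 / √337 ≈ -9.751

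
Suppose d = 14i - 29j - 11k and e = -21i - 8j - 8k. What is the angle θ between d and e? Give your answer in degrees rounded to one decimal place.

88.2

d · e = 14·(-21) + (-29)·(-8) + (-11)·(-8) = -294 + 232 + 88 = 26
|d|² = 196 + 841 + 121 = 1158,  |d| = √1158 ≈ 34.029399
|e|² = 441 + 64 + 64 = 569,  |e| = √569 ≈ 23.853721
cos θ = 26 / (34.029399 · 23.853721) ≈ 0.03203
θ = arccos(0.03203) ≈ 88.2°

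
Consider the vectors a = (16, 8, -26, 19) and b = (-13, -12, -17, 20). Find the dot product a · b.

a · b = 16·(-13) + 8·(-12) + (-26)·(-17) + 19·20 = -208 - 96 + 442 + 380 = 518

518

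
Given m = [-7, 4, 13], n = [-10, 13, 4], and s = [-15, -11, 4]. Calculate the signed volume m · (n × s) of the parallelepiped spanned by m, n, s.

3213

n × s:
i: 13·4 - 4·(-11) = 52 - (-44) = 96
j: 4·(-15) - (-10)·4 = -60 - (-40) = -20
k: (-10)·(-11) - 13·(-15) = 110 - (-195) = 305
n × s = (96, -20, 305)
m · (n × s) = (-7)·96 + 4·(-20) + 13·305 = -672 - 80 + 3965 = 3213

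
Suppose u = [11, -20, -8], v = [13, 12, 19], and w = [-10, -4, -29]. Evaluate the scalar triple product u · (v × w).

v × w:
i: 12·(-29) - 19·(-4) = -348 - (-76) = -272
j: 19·(-10) - 13·(-29) = -190 - (-377) = 187
k: 13·(-4) - 12·(-10) = -52 - (-120) = 68
v × w = (-272, 187, 68)
u · (v × w) = 11·(-272) + (-20)·187 + (-8)·68 = -2992 - 3740 - 544 = -7276

-7276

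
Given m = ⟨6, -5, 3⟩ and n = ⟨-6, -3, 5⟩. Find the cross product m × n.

i: (-5)·5 - 3·(-3) = -25 - (-9) = -16
j: 3·(-6) - 6·5 = -18 - 30 = -48
k: 6·(-3) - (-5)·(-6) = -18 - 30 = -48
m × n = (-16, -48, -48)

(-16, -48, -48)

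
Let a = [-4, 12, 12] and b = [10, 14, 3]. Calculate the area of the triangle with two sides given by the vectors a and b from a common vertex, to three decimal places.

i: 12·3 - 12·14 = 36 - 168 = -132
j: 12·10 - (-4)·3 = 120 - (-12) = 132
k: (-4)·14 - 12·10 = -56 - 120 = -176
a × b = (-132, 132, -176)
|a × b| = √((-132)² + 132² + (-176)²) = √65824 ≈ 256.5619
area = ½ · 256.5619 ≈ 128.281

128.281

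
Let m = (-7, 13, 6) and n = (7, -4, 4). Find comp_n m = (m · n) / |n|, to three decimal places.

-8.556

m · n = (-7)·7 + 13·(-4) + 6·4 = -49 - 52 + 24 = -77
|n| = √(49 + 16 + 16) = √81 ≈ 9.0000
comp_n m = -77 / √81 ≈ -8.556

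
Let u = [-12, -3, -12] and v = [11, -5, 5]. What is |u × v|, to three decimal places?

139.492

i: (-3)·5 - (-12)·(-5) = -15 - 60 = -75
j: (-12)·11 - (-12)·5 = -132 - (-60) = -72
k: (-12)·(-5) - (-3)·11 = 60 - (-33) = 93
u × v = (-75, -72, 93)
|u × v| = √((-75)² + (-72)² + 93²) = √19458 ≈ 139.4919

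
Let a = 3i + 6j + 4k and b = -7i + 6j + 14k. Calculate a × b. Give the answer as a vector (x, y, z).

(60, -70, 60)

i: 6·14 - 4·6 = 84 - 24 = 60
j: 4·(-7) - 3·14 = -28 - 42 = -70
k: 3·6 - 6·(-7) = 18 - (-42) = 60
a × b = (60, -70, 60)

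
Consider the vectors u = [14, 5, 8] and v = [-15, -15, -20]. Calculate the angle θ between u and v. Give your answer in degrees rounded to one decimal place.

u · v = 14·(-15) + 5·(-15) + 8·(-20) = -210 - 75 - 160 = -445
|u|² = 196 + 25 + 64 = 285,  |u| = √285 ≈ 16.881943
|v|² = 225 + 225 + 400 = 850,  |v| = √850 ≈ 29.154759
cos θ = -445 / (16.881943 · 29.154759) ≈ -0.90412
θ = arccos(-0.90412) ≈ 154.7°

154.7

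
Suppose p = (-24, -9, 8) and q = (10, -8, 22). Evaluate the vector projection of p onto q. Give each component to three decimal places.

p · q = (-24)·10 + (-9)·(-8) + 8·22 = -240 + 72 + 176 = 8
|q|² = 100 + 64 + 484 = 648
proj_q p = (8/648) · (10, -8, 22) ≈ (0.123, -0.099, 0.272)

(0.123, -0.099, 0.272)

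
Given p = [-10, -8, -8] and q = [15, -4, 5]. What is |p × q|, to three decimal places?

188.902

i: (-8)·5 - (-8)·(-4) = -40 - 32 = -72
j: (-8)·15 - (-10)·5 = -120 - (-50) = -70
k: (-10)·(-4) - (-8)·15 = 40 - (-120) = 160
p × q = (-72, -70, 160)
|p × q| = √((-72)² + (-70)² + 160²) = √35684 ≈ 188.9021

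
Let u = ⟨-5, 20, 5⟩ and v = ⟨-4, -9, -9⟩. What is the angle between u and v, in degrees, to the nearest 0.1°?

136.4

u · v = (-5)·(-4) + 20·(-9) + 5·(-9) = 20 - 180 - 45 = -205
|u|² = 25 + 400 + 25 = 450,  |u| = √450 ≈ 21.213203
|v|² = 16 + 81 + 81 = 178,  |v| = √178 ≈ 13.341664
cos θ = -205 / (21.213203 · 13.341664) ≈ -0.72433
θ = arccos(-0.72433) ≈ 136.4°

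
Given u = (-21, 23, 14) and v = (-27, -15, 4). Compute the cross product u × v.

i: 23·4 - 14·(-15) = 92 - (-210) = 302
j: 14·(-27) - (-21)·4 = -378 - (-84) = -294
k: (-21)·(-15) - 23·(-27) = 315 - (-621) = 936
u × v = (302, -294, 936)

(302, -294, 936)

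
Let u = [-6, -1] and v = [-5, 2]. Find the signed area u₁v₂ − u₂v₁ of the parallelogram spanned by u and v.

-17

(-6)·2 - (-1)·(-5) = -12 - 5 = -17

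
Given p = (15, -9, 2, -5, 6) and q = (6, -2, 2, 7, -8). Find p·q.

29

p · q = 15·6 + (-9)·(-2) + 2·2 + (-5)·7 + 6·(-8) = 90 + 18 + 4 - 35 - 48 = 29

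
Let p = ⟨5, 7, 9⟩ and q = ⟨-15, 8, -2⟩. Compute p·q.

p · q = 5·(-15) + 7·8 + 9·(-2) = -75 + 56 - 18 = -37

-37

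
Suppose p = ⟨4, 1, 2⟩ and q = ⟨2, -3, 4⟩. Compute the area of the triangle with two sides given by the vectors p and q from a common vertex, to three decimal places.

i: 1·4 - 2·(-3) = 4 - (-6) = 10
j: 2·2 - 4·4 = 4 - 16 = -12
k: 4·(-3) - 1·2 = -12 - 2 = -14
p × q = (10, -12, -14)
|p × q| = √(10² + (-12)² + (-14)²) = √440 ≈ 20.9762
area = ½ · 20.9762 ≈ 10.488

10.488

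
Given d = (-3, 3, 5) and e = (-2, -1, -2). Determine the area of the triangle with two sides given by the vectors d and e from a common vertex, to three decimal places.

i: 3·(-2) - 5·(-1) = -6 - (-5) = -1
j: 5·(-2) - (-3)·(-2) = -10 - 6 = -16
k: (-3)·(-1) - 3·(-2) = 3 - (-6) = 9
d × e = (-1, -16, 9)
|d × e| = √((-1)² + (-16)² + 9²) = √338 ≈ 18.3848
area = ½ · 18.3848 ≈ 9.192

9.192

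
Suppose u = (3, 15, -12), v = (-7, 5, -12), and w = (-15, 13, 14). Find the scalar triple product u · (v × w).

5040

v × w:
i: 5·14 - (-12)·13 = 70 - (-156) = 226
j: (-12)·(-15) - (-7)·14 = 180 - (-98) = 278
k: (-7)·13 - 5·(-15) = -91 - (-75) = -16
v × w = (226, 278, -16)
u · (v × w) = 3·226 + 15·278 + (-12)·(-16) = 678 + 4170 + 192 = 5040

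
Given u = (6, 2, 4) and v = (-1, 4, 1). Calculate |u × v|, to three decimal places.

31.177

i: 2·1 - 4·4 = 2 - 16 = -14
j: 4·(-1) - 6·1 = -4 - 6 = -10
k: 6·4 - 2·(-1) = 24 - (-2) = 26
u × v = (-14, -10, 26)
|u × v| = √((-14)² + (-10)² + 26²) = √972 ≈ 31.1769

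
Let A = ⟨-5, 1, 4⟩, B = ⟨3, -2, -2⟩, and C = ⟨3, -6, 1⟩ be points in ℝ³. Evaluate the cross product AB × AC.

(-33, -24, -32)

AB = (8, -3, -6)
AC = (8, -7, -3)
i: (-3)·(-3) - (-6)·(-7) = 9 - 42 = -33
j: (-6)·8 - 8·(-3) = -48 - (-24) = -24
k: 8·(-7) - (-3)·8 = -56 - (-24) = -32
AB × AC = (-33, -24, -32)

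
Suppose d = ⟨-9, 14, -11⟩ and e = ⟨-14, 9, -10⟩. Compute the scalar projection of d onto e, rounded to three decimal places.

d · e = (-9)·(-14) + 14·9 + (-11)·(-10) = 126 + 126 + 110 = 362
|e| = √(196 + 81 + 100) = √377 ≈ 19.4165
comp_e d = 362 / √377 ≈ 18.644

18.644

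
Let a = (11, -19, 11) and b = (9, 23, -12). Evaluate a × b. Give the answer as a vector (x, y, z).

(-25, 231, 424)

i: (-19)·(-12) - 11·23 = 228 - 253 = -25
j: 11·9 - 11·(-12) = 99 - (-132) = 231
k: 11·23 - (-19)·9 = 253 - (-171) = 424
a × b = (-25, 231, 424)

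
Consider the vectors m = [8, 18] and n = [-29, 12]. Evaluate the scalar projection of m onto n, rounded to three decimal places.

-0.510

m · n = 8·(-29) + 18·12 = -232 + 216 = -16
|n| = √(841 + 144) = √985 ≈ 31.3847
comp_n m = -16 / √985 ≈ -0.510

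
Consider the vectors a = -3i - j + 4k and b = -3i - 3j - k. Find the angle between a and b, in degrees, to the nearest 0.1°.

68.9

a · b = (-3)·(-3) + (-1)·(-3) + 4·(-1) = 9 + 3 - 4 = 8
|a|² = 9 + 1 + 16 = 26,  |a| = √26 ≈ 5.099020
|b|² = 9 + 9 + 1 = 19,  |b| = √19 ≈ 4.358899
cos θ = 8 / (5.099020 · 4.358899) ≈ 0.35994
θ = arccos(0.35994) ≈ 68.9°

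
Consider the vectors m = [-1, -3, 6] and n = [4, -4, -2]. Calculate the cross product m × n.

i: (-3)·(-2) - 6·(-4) = 6 - (-24) = 30
j: 6·4 - (-1)·(-2) = 24 - 2 = 22
k: (-1)·(-4) - (-3)·4 = 4 - (-12) = 16
m × n = (30, 22, 16)

(30, 22, 16)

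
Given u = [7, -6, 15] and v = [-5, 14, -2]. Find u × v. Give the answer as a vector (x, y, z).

(-198, -61, 68)

i: (-6)·(-2) - 15·14 = 12 - 210 = -198
j: 15·(-5) - 7·(-2) = -75 - (-14) = -61
k: 7·14 - (-6)·(-5) = 98 - 30 = 68
u × v = (-198, -61, 68)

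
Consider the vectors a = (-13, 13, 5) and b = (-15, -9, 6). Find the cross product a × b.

(123, 3, 312)

i: 13·6 - 5·(-9) = 78 - (-45) = 123
j: 5·(-15) - (-13)·6 = -75 - (-78) = 3
k: (-13)·(-9) - 13·(-15) = 117 - (-195) = 312
a × b = (123, 3, 312)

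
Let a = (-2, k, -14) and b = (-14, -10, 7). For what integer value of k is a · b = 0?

a · b = (-2)·(-14) + k·(-10) + (-14)·7 = -70 - 10k
Set equal to 0: -10k = 70, so k = -7.

-7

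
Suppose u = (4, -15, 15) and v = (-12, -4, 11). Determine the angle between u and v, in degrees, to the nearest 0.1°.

u · v = 4·(-12) + (-15)·(-4) + 15·11 = -48 + 60 + 165 = 177
|u|² = 16 + 225 + 225 = 466,  |u| = √466 ≈ 21.587033
|v|² = 144 + 16 + 121 = 281,  |v| = √281 ≈ 16.763055
cos θ = 177 / (21.587033 · 16.763055) ≈ 0.48913
θ = arccos(0.48913) ≈ 60.7°

60.7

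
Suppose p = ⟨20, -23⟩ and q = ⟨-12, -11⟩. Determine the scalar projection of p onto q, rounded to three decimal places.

0.799

p · q = 20·(-12) + (-23)·(-11) = -240 + 253 = 13
|q| = √(144 + 121) = √265 ≈ 16.2788
comp_q p = 13 / √265 ≈ 0.799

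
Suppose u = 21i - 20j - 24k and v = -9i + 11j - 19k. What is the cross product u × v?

i: (-20)·(-19) - (-24)·11 = 380 - (-264) = 644
j: (-24)·(-9) - 21·(-19) = 216 - (-399) = 615
k: 21·11 - (-20)·(-9) = 231 - 180 = 51
u × v = (644, 615, 51)

(644, 615, 51)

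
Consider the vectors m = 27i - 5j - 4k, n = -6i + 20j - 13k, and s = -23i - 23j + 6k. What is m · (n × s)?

n × s:
i: 20·6 - (-13)·(-23) = 120 - 299 = -179
j: (-13)·(-23) - (-6)·6 = 299 - (-36) = 335
k: (-6)·(-23) - 20·(-23) = 138 - (-460) = 598
n × s = (-179, 335, 598)
m · (n × s) = 27·(-179) + (-5)·335 + (-4)·598 = -4833 - 1675 - 2392 = -8900

-8900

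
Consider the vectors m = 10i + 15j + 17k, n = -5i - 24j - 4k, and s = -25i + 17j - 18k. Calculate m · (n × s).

-6495

n × s:
i: (-24)·(-18) - (-4)·17 = 432 - (-68) = 500
j: (-4)·(-25) - (-5)·(-18) = 100 - 90 = 10
k: (-5)·17 - (-24)·(-25) = -85 - 600 = -685
n × s = (500, 10, -685)
m · (n × s) = 10·500 + 15·10 + 17·(-685) = 5000 + 150 - 11645 = -6495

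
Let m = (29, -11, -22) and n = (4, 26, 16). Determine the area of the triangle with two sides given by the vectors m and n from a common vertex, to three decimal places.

524.005

i: (-11)·16 - (-22)·26 = -176 - (-572) = 396
j: (-22)·4 - 29·16 = -88 - 464 = -552
k: 29·26 - (-11)·4 = 754 - (-44) = 798
m × n = (396, -552, 798)
|m × n| = √(396² + (-552)² + 798²) = √1098324 ≈ 1048.0095
area = ½ · 1048.0095 ≈ 524.005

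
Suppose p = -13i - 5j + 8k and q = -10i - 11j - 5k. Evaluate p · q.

p · q = (-13)·(-10) + (-5)·(-11) + 8·(-5) = 130 + 55 - 40 = 145

145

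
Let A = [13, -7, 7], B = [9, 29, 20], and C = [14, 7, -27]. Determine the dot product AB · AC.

58

AB = B − A = (-4, 36, 13)
AC = C − A = (1, 14, -34)
AB · AC = (-4)·1 + 36·14 + 13·(-34) = -4 + 504 - 442 = 58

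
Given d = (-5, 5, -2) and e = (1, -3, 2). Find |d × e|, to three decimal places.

i: 5·2 - (-2)·(-3) = 10 - 6 = 4
j: (-2)·1 - (-5)·2 = -2 - (-10) = 8
k: (-5)·(-3) - 5·1 = 15 - 5 = 10
d × e = (4, 8, 10)
|d × e| = √(4² + 8² + 10²) = √180 ≈ 13.4164

13.416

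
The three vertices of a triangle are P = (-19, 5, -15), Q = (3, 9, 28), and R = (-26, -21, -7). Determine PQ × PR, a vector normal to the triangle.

PQ = (22, 4, 43)
PR = (-7, -26, 8)
i: 4·8 - 43·(-26) = 32 - (-1118) = 1150
j: 43·(-7) - 22·8 = -301 - 176 = -477
k: 22·(-26) - 4·(-7) = -572 - (-28) = -544
PQ × PR = (1150, -477, -544)

(1150, -477, -544)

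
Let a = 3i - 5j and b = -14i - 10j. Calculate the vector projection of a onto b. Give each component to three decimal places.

(-0.378, -0.270)

a · b = 3·(-14) + (-5)·(-10) = -42 + 50 = 8
|b|² = 196 + 100 = 296
proj_b a = (8/296) · (-14, -10) ≈ (-0.378, -0.270)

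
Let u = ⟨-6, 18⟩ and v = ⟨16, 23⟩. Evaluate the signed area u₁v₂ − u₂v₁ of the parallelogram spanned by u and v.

(-6)·23 - 18·16 = -138 - 288 = -426

-426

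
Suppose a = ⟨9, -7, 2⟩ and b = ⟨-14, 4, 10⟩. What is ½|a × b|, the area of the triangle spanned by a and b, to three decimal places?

77.220

i: (-7)·10 - 2·4 = -70 - 8 = -78
j: 2·(-14) - 9·10 = -28 - 90 = -118
k: 9·4 - (-7)·(-14) = 36 - 98 = -62
a × b = (-78, -118, -62)
|a × b| = √((-78)² + (-118)² + (-62)²) = √23852 ≈ 154.4409
area = ½ · 154.4409 ≈ 77.220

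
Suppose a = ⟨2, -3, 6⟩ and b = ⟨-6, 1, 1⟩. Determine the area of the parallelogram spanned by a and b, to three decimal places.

42.202

i: (-3)·1 - 6·1 = -3 - 6 = -9
j: 6·(-6) - 2·1 = -36 - 2 = -38
k: 2·1 - (-3)·(-6) = 2 - 18 = -16
a × b = (-9, -38, -16)
|a × b| = √((-9)² + (-38)² + (-16)²) = √1781 ≈ 42.2019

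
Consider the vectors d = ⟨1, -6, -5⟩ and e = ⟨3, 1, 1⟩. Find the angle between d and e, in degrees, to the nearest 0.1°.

107.8

d · e = 1·3 + (-6)·1 + (-5)·1 = 3 - 6 - 5 = -8
|d|² = 1 + 36 + 25 = 62,  |d| = √62 ≈ 7.874008
|e|² = 9 + 1 + 1 = 11,  |e| = √11 ≈ 3.316625
cos θ = -8 / (7.874008 · 3.316625) ≈ -0.30634
θ = arccos(-0.30634) ≈ 107.8°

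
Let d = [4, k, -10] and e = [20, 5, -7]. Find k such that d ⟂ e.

d · e = 4·20 + k·5 + (-10)·(-7) = 150 + 5k
Set equal to 0: 5k = -150, so k = -30.

-30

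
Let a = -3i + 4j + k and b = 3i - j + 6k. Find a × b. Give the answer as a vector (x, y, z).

(25, 21, -9)

i: 4·6 - 1·(-1) = 24 - (-1) = 25
j: 1·3 - (-3)·6 = 3 - (-18) = 21
k: (-3)·(-1) - 4·3 = 3 - 12 = -9
a × b = (25, 21, -9)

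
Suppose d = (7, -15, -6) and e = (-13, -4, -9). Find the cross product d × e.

(111, 141, -223)

i: (-15)·(-9) - (-6)·(-4) = 135 - 24 = 111
j: (-6)·(-13) - 7·(-9) = 78 - (-63) = 141
k: 7·(-4) - (-15)·(-13) = -28 - 195 = -223
d × e = (111, 141, -223)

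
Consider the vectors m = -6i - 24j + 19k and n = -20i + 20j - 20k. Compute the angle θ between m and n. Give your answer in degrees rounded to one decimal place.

133.2

m · n = (-6)·(-20) + (-24)·20 + 19·(-20) = 120 - 480 - 380 = -740
|m|² = 36 + 576 + 361 = 973,  |m| = √973 ≈ 31.192948
|n|² = 400 + 400 + 400 = 1200,  |n| = √1200 ≈ 34.641016
cos θ = -740 / (31.192948 · 34.641016) ≈ -0.68483
θ = arccos(-0.68483) ≈ 133.2°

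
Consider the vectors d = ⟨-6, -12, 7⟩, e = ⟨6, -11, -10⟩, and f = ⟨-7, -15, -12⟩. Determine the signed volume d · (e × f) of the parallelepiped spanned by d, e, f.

-2765

e × f:
i: (-11)·(-12) - (-10)·(-15) = 132 - 150 = -18
j: (-10)·(-7) - 6·(-12) = 70 - (-72) = 142
k: 6·(-15) - (-11)·(-7) = -90 - 77 = -167
e × f = (-18, 142, -167)
d · (e × f) = (-6)·(-18) + (-12)·142 + 7·(-167) = 108 - 1704 - 1169 = -2765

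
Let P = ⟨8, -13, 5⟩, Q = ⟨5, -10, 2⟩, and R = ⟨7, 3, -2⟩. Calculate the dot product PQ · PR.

PQ = Q − P = (-3, 3, -3)
PR = R − P = (-1, 16, -7)
PQ · PR = (-3)·(-1) + 3·16 + (-3)·(-7) = 3 + 48 + 21 = 72

72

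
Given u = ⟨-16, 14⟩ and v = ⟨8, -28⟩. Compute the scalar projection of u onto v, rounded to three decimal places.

u · v = (-16)·8 + 14·(-28) = -128 - 392 = -520
|v| = √(64 + 784) = √848 ≈ 29.1204
comp_v u = -520 / √848 ≈ -17.857

-17.857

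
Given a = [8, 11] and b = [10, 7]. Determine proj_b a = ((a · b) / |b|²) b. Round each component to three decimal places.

(10.537, 7.376)

a · b = 8·10 + 11·7 = 80 + 77 = 157
|b|² = 100 + 49 = 149
proj_b a = (157/149) · (10, 7) ≈ (10.537, 7.376)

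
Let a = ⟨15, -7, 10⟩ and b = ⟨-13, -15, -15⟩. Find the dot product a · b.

a · b = 15·(-13) + (-7)·(-15) + 10·(-15) = -195 + 105 - 150 = -240

-240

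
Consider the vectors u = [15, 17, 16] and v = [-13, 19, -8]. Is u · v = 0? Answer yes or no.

u · v = 15·(-13) + 17·19 + 16·(-8) = -195 + 323 - 128 = 0
Zero, so the vectors are orthogonal.

yes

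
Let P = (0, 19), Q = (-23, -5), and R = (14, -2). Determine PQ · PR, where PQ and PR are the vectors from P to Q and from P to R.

182

PQ = Q − P = (-23, -24)
PR = R − P = (14, -21)
PQ · PR = (-23)·14 + (-24)·(-21) = -322 + 504 = 182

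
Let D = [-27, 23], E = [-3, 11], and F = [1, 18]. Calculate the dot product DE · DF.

732

DE = E − D = (24, -12)
DF = F − D = (28, -5)
DE · DF = 24·28 + (-12)·(-5) = 672 + 60 = 732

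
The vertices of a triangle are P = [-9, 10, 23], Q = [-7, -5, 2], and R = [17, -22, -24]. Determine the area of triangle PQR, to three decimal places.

279.137

PQ = (2, -15, -21),  PR = (26, -32, -47)
i: (-15)·(-47) - (-21)·(-32) = 705 - 672 = 33
j: (-21)·26 - 2·(-47) = -546 - (-94) = -452
k: 2·(-32) - (-15)·26 = -64 - (-390) = 326
PQ × PR = (33, -452, 326)
|PQ × PR| = √311669 ≈ 558.2732
area = ½ · 558.2732 ≈ 279.137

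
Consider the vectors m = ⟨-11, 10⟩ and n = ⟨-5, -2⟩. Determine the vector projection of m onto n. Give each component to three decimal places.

m · n = (-11)·(-5) + 10·(-2) = 55 - 20 = 35
|n|² = 25 + 4 = 29
proj_n m = (35/29) · (-5, -2) ≈ (-6.034, -2.414)

(-6.034, -2.414)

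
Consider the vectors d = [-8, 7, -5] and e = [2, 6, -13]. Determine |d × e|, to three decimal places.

143.391

i: 7·(-13) - (-5)·6 = -91 - (-30) = -61
j: (-5)·2 - (-8)·(-13) = -10 - 104 = -114
k: (-8)·6 - 7·2 = -48 - 14 = -62
d × e = (-61, -114, -62)
|d × e| = √((-61)² + (-114)² + (-62)²) = √20561 ≈ 143.3911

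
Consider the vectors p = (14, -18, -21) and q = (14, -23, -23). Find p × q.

i: (-18)·(-23) - (-21)·(-23) = 414 - 483 = -69
j: (-21)·14 - 14·(-23) = -294 - (-322) = 28
k: 14·(-23) - (-18)·14 = -322 - (-252) = -70
p × q = (-69, 28, -70)

(-69, 28, -70)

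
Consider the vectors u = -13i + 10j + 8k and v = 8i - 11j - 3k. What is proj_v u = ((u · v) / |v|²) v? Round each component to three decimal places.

u · v = (-13)·8 + 10·(-11) + 8·(-3) = -104 - 110 - 24 = -238
|v|² = 64 + 121 + 9 = 194
proj_v u = (-238/194) · (8, -11, -3) ≈ (-9.814, 13.495, 3.680)

(-9.814, 13.495, 3.680)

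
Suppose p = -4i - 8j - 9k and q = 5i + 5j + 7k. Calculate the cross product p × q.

i: (-8)·7 - (-9)·5 = -56 - (-45) = -11
j: (-9)·5 - (-4)·7 = -45 - (-28) = -17
k: (-4)·5 - (-8)·5 = -20 - (-40) = 20
p × q = (-11, -17, 20)

(-11, -17, 20)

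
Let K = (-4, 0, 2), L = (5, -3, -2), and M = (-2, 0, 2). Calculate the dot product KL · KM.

KL = L − K = (9, -3, -4)
KM = M − K = (2, 0, 0)
KL · KM = 9·2 + (-3)·0 + (-4)·0 = 18 + 0 + 0 = 18

18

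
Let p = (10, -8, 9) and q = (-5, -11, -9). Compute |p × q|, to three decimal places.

231.875

i: (-8)·(-9) - 9·(-11) = 72 - (-99) = 171
j: 9·(-5) - 10·(-9) = -45 - (-90) = 45
k: 10·(-11) - (-8)·(-5) = -110 - 40 = -150
p × q = (171, 45, -150)
|p × q| = √(171² + 45² + (-150)²) = √53766 ≈ 231.8750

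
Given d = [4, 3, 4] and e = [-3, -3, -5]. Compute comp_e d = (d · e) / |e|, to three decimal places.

d · e = 4·(-3) + 3·(-3) + 4·(-5) = -12 - 9 - 20 = -41
|e| = √(9 + 9 + 25) = √43 ≈ 6.5574
comp_e d = -41 / √43 ≈ -6.252

-6.252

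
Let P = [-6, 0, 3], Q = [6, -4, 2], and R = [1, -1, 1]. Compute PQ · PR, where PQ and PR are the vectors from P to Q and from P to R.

PQ = Q − P = (12, -4, -1)
PR = R − P = (7, -1, -2)
PQ · PR = 12·7 + (-4)·(-1) + (-1)·(-2) = 84 + 4 + 2 = 90

90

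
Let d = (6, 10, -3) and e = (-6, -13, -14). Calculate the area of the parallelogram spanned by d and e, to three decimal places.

206.807

i: 10·(-14) - (-3)·(-13) = -140 - 39 = -179
j: (-3)·(-6) - 6·(-14) = 18 - (-84) = 102
k: 6·(-13) - 10·(-6) = -78 - (-60) = -18
d × e = (-179, 102, -18)
|d × e| = √((-179)² + 102² + (-18)²) = √42769 ≈ 206.8067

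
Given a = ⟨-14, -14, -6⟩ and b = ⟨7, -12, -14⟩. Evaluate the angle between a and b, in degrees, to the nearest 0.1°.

a · b = (-14)·7 + (-14)·(-12) + (-6)·(-14) = -98 + 168 + 84 = 154
|a|² = 196 + 196 + 36 = 428,  |a| = √428 ≈ 20.688161
|b|² = 49 + 144 + 196 = 389,  |b| = √389 ≈ 19.723083
cos θ = 154 / (20.688161 · 19.723083) ≈ 0.37742
θ = arccos(0.37742) ≈ 67.8°

67.8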